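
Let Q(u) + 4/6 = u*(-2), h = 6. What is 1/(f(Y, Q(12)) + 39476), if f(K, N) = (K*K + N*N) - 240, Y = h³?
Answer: 9/778504 ≈ 1.1561e-5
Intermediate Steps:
Q(u) = -⅔ - 2*u (Q(u) = -⅔ + u*(-2) = -⅔ - 2*u)
Y = 216 (Y = 6³ = 216)
f(K, N) = -240 + K² + N² (f(K, N) = (K² + N²) - 240 = -240 + K² + N²)
1/(f(Y, Q(12)) + 39476) = 1/((-240 + 216² + (-⅔ - 2*12)²) + 39476) = 1/((-240 + 46656 + (-⅔ - 24)²) + 39476) = 1/((-240 + 46656 + (-74/3)²) + 39476) = 1/((-240 + 46656 + 5476/9) + 39476) = 1/(423220/9 + 39476) = 1/(778504/9) = 9/778504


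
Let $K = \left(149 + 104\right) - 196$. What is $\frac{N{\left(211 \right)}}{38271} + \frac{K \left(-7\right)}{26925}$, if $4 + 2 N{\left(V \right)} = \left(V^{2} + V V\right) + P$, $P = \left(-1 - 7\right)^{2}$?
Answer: $\frac{394755182}{343482225} \approx 1.1493$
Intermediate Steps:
$P = 64$ ($P = \left(-8\right)^{2} = 64$)
$K = 57$ ($K = 253 - 196 = 57$)
$N{\left(V \right)} = 30 + V^{2}$ ($N{\left(V \right)} = -2 + \frac{\left(V^{2} + V V\right) + 64}{2} = -2 + \frac{\left(V^{2} + V^{2}\right) + 64}{2} = -2 + \frac{2 V^{2} + 64}{2} = -2 + \frac{64 + 2 V^{2}}{2} = -2 + \left(32 + V^{2}\right) = 30 + V^{2}$)
$\frac{N{\left(211 \right)}}{38271} + \frac{K \left(-7\right)}{26925} = \frac{30 + 211^{2}}{38271} + \frac{57 \left(-7\right)}{26925} = \left(30 + 44521\right) \frac{1}{38271} - \frac{133}{8975} = 44551 \cdot \frac{1}{38271} - \frac{133}{8975} = \frac{44551}{38271} - \frac{133}{8975} = \frac{394755182}{343482225}$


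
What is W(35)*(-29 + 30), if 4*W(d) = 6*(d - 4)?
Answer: 93/2 ≈ 46.500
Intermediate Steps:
W(d) = -6 + 3*d/2 (W(d) = (6*(d - 4))/4 = (6*(-4 + d))/4 = (-24 + 6*d)/4 = -6 + 3*d/2)
W(35)*(-29 + 30) = (-6 + (3/2)*35)*(-29 + 30) = (-6 + 105/2)*1 = (93/2)*1 = 93/2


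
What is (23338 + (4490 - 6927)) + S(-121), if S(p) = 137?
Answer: 21038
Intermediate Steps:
(23338 + (4490 - 6927)) + S(-121) = (23338 + (4490 - 6927)) + 137 = (23338 - 2437) + 137 = 20901 + 137 = 21038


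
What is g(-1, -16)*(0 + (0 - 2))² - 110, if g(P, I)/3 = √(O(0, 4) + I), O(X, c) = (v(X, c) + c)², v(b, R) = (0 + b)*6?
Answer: -110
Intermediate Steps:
v(b, R) = 6*b (v(b, R) = b*6 = 6*b)
O(X, c) = (c + 6*X)² (O(X, c) = (6*X + c)² = (c + 6*X)²)
g(P, I) = 3*√(16 + I) (g(P, I) = 3*√((4 + 6*0)² + I) = 3*√((4 + 0)² + I) = 3*√(4² + I) = 3*√(16 + I))
g(-1, -16)*(0 + (0 - 2))² - 110 = (3*√(16 - 16))*(0 + (0 - 2))² - 110 = (3*√0)*(0 - 2)² - 110 = (3*0)*(-2)² - 110 = 0*4 - 110 = 0 - 110 = -110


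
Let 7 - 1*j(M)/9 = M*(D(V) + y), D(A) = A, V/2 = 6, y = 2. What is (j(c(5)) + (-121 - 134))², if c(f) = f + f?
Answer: 2108304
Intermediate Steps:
V = 12 (V = 2*6 = 12)
c(f) = 2*f
j(M) = 63 - 126*M (j(M) = 63 - 9*M*(12 + 2) = 63 - 9*M*14 = 63 - 126*M)
(j(c(5)) + (-121 - 134))² = ((63 - 252*5) + (-121 - 134))² = ((63 - 126*10) - 255)² = ((63 - 1260) - 255)² = (-1197 - 255)² = (-1452)² = 2108304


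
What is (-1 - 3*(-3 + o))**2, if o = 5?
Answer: 49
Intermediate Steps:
(-1 - 3*(-3 + o))**2 = (-1 - 3*(-3 + 5))**2 = (-1 - 3*2)**2 = (-1 - 6)**2 = (-7)**2 = 49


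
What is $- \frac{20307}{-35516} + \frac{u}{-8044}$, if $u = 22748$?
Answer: $- \frac{161142115}{71422676} \approx -2.2562$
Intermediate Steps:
$- \frac{20307}{-35516} + \frac{u}{-8044} = - \frac{20307}{-35516} + \frac{22748}{-8044} = \left(-20307\right) \left(- \frac{1}{35516}\right) + 22748 \left(- \frac{1}{8044}\right) = \frac{20307}{35516} - \frac{5687}{2011} = - \frac{161142115}{71422676}$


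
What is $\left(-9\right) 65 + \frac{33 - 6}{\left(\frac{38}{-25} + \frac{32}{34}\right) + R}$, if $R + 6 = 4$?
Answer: $- \frac{652635}{1096} \approx -595.47$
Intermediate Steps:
$R = -2$ ($R = -6 + 4 = -2$)
$\left(-9\right) 65 + \frac{33 - 6}{\left(\frac{38}{-25} + \frac{32}{34}\right) + R} = \left(-9\right) 65 + \frac{33 - 6}{\left(\frac{38}{-25} + \frac{32}{34}\right) - 2} = -585 + \frac{27}{\left(38 \left(- \frac{1}{25}\right) + 32 \cdot \frac{1}{34}\right) - 2} = -585 + \frac{27}{\left(- \frac{38}{25} + \frac{16}{17}\right) - 2} = -585 + \frac{27}{- \frac{246}{425} - 2} = -585 + \frac{27}{- \frac{1096}{425}} = -585 + 27 \left(- \frac{425}{1096}\right) = -585 - \frac{11475}{1096} = - \frac{652635}{1096}$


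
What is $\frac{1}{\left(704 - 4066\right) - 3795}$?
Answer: $- \frac{1}{7157} \approx -0.00013972$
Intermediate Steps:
$\frac{1}{\left(704 - 4066\right) - 3795} = \frac{1}{-3362 - 3795} = \frac{1}{-7157} = - \frac{1}{7157}$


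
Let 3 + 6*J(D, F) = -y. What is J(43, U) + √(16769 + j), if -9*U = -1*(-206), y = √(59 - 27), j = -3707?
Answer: -½ + √13062 - 2*√2/3 ≈ 112.85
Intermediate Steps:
y = 4*√2 (y = √32 = 4*√2 ≈ 5.6569)
U = -206/9 (U = -(-1)*(-206)/9 = -⅑*206 = -206/9 ≈ -22.889)
J(D, F) = -½ - 2*√2/3 (J(D, F) = -½ + (-4*√2)/6 = -½ - 2*√2/3)
J(43, U) + √(16769 + j) = (-½ - 2*√2/3) + √(16769 - 3707) = (-½ - 2*√2/3) + √13062 = -½ + √13062 - 2*√2/3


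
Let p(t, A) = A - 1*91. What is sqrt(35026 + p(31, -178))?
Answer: sqrt(34757) ≈ 186.43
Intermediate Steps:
p(t, A) = -91 + A (p(t, A) = A - 91 = -91 + A)
sqrt(35026 + p(31, -178)) = sqrt(35026 + (-91 - 178)) = sqrt(35026 - 269) = sqrt(34757)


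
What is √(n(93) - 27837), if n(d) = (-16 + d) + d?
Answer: I*√27667 ≈ 166.33*I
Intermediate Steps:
n(d) = -16 + 2*d
√(n(93) - 27837) = √((-16 + 2*93) - 27837) = √((-16 + 186) - 27837) = √(170 - 27837) = √(-27667) = I*√27667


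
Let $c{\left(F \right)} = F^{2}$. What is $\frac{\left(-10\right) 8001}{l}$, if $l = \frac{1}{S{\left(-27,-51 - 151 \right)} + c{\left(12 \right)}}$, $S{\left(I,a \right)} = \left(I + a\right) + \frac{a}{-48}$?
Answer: $\frac{25856565}{4} \approx 6.4641 \cdot 10^{6}$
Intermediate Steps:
$S{\left(I,a \right)} = I + \frac{47 a}{48}$ ($S{\left(I,a \right)} = \left(I + a\right) + a \left(- \frac{1}{48}\right) = \left(I + a\right) - \frac{a}{48} = I + \frac{47 a}{48}$)
$l = - \frac{24}{1939}$ ($l = \frac{1}{\left(-27 + \frac{47 \left(-51 - 151\right)}{48}\right) + 12^{2}} = \frac{1}{\left(-27 + \frac{47}{48} \left(-202\right)\right) + 144} = \frac{1}{\left(-27 - \frac{4747}{24}\right) + 144} = \frac{1}{- \frac{5395}{24} + 144} = \frac{1}{- \frac{1939}{24}} = - \frac{24}{1939} \approx -0.012378$)
$\frac{\left(-10\right) 8001}{l} = \frac{\left(-10\right) 8001}{- \frac{24}{1939}} = \left(-80010\right) \left(- \frac{1939}{24}\right) = \frac{25856565}{4}$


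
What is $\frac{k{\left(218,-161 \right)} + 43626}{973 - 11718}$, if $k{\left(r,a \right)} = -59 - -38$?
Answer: $- \frac{8721}{2149} \approx -4.0582$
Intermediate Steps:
$k{\left(r,a \right)} = -21$ ($k{\left(r,a \right)} = -59 + 38 = -21$)
$\frac{k{\left(218,-161 \right)} + 43626}{973 - 11718} = \frac{-21 + 43626}{973 - 11718} = \frac{43605}{-10745} = 43605 \left(- \frac{1}{10745}\right) = - \frac{8721}{2149}$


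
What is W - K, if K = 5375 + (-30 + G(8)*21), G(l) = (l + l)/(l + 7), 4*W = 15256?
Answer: -7767/5 ≈ -1553.4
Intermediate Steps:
W = 3814 (W = (¼)*15256 = 3814)
G(l) = 2*l/(7 + l) (G(l) = (2*l)/(7 + l) = 2*l/(7 + l))
K = 26837/5 (K = 5375 + (-30 + (2*8/(7 + 8))*21) = 5375 + (-30 + (2*8/15)*21) = 5375 + (-30 + (2*8*(1/15))*21) = 5375 + (-30 + (16/15)*21) = 5375 + (-30 + 112/5) = 5375 - 38/5 = 26837/5 ≈ 5367.4)
W - K = 3814 - 1*26837/5 = 3814 - 26837/5 = -7767/5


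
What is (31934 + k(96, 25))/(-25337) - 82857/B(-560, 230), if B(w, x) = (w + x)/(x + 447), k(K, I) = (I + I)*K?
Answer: 473748781491/2787070 ≈ 1.6998e+5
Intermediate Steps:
k(K, I) = 2*I*K (k(K, I) = (2*I)*K = 2*I*K)
B(w, x) = (w + x)/(447 + x)
(31934 + k(96, 25))/(-25337) - 82857/B(-560, 230) = (31934 + 2*25*96)/(-25337) - 82857*(447 + 230)/(-560 + 230) = (31934 + 4800)*(-1/25337) - 82857/(-330/677) = 36734*(-1/25337) - 82857/((1/677)*(-330)) = -36734/25337 - 82857/(-330/677) = -36734/25337 - 82857*(-677/330) = -36734/25337 + 18698063/110 = 473748781491/2787070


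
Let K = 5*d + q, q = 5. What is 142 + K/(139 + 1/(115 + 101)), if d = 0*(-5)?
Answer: 852926/6005 ≈ 142.04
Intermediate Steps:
d = 0
K = 5 (K = 5*0 + 5 = 0 + 5 = 5)
142 + K/(139 + 1/(115 + 101)) = 142 + 5/(139 + 1/(115 + 101)) = 142 + 5/(139 + 1/216) = 142 + 5/(30025/216) = 142 + 5*(216/30025) = 142 + 216/6005 = 852926/6005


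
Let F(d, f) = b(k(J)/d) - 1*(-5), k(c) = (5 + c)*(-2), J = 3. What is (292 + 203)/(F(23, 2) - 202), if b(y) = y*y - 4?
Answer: -23805/9643 ≈ -2.4686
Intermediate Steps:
k(c) = -10 - 2*c
b(y) = -4 + y² (b(y) = y² - 4 = -4 + y²)
F(d, f) = 1 + 256/d² (F(d, f) = (-4 + ((-10 - 2*3)/d)²) - 1*(-5) = (-4 + ((-10 - 6)/d)²) + 5 = (-4 + (-16/d)²) + 5 = (-4 + 256/d²) + 5 = 1 + 256/d²)
(292 + 203)/(F(23, 2) - 202) = (292 + 203)/((1 + 256/23²) - 202) = 495/((1 + 256*(1/529)) - 202) = 495/((1 + 256/529) - 202) = 495/(785/529 - 202) = 495/(-106073/529) = 495*(-529/106073) = -23805/9643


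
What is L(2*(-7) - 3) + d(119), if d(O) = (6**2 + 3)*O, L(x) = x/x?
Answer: 4642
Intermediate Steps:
L(x) = 1
d(O) = 39*O (d(O) = (36 + 3)*O = 39*O)
L(2*(-7) - 3) + d(119) = 1 + 39*119 = 1 + 4641 = 4642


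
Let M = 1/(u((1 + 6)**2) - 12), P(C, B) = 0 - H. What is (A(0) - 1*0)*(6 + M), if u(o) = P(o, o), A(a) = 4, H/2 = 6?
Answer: 143/6 ≈ 23.833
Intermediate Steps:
H = 12 (H = 2*6 = 12)
P(C, B) = -12 (P(C, B) = 0 - 1*12 = 0 - 12 = -12)
u(o) = -12
M = -1/24 (M = 1/(-12 - 12) = 1/(-24) = -1/24 ≈ -0.041667)
(A(0) - 1*0)*(6 + M) = (4 - 1*0)*(6 - 1/24) = (4 + 0)*(143/24) = 4*(143/24) = 143/6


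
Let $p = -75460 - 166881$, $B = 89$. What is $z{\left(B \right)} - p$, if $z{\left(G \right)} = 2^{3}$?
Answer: $242349$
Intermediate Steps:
$z{\left(G \right)} = 8$
$p = -242341$
$z{\left(B \right)} - p = 8 - -242341 = 8 + 242341 = 242349$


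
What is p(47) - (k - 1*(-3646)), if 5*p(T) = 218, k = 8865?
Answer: -62337/5 ≈ -12467.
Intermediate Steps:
p(T) = 218/5 (p(T) = (⅕)*218 = 218/5)
p(47) - (k - 1*(-3646)) = 218/5 - (8865 - 1*(-3646)) = 218/5 - (8865 + 3646) = 218/5 - 1*12511 = 218/5 - 12511 = -62337/5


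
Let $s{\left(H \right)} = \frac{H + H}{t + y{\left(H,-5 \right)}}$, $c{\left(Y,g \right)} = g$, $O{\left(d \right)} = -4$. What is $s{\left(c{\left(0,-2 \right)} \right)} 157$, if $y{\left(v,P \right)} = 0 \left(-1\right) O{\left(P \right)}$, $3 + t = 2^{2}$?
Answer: $-628$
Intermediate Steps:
$t = 1$ ($t = -3 + 2^{2} = -3 + 4 = 1$)
$y{\left(v,P \right)} = 0$ ($y{\left(v,P \right)} = 0 \left(-1\right) \left(-4\right) = 0 \left(-4\right) = 0$)
$s{\left(H \right)} = 2 H$ ($s{\left(H \right)} = \frac{H + H}{1 + 0} = \frac{2 H}{1} = 2 H 1 = 2 H$)
$s{\left(c{\left(0,-2 \right)} \right)} 157 = 2 \left(-2\right) 157 = \left(-4\right) 157 = -628$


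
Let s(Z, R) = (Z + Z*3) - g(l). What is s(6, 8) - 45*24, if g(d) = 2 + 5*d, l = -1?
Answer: -1053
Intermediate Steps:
s(Z, R) = 3 + 4*Z (s(Z, R) = (Z + Z*3) - (2 + 5*(-1)) = (Z + 3*Z) - (2 - 5) = 4*Z - 1*(-3) = 4*Z + 3 = 3 + 4*Z)
s(6, 8) - 45*24 = (3 + 4*6) - 45*24 = (3 + 24) - 1080 = 27 - 1080 = -1053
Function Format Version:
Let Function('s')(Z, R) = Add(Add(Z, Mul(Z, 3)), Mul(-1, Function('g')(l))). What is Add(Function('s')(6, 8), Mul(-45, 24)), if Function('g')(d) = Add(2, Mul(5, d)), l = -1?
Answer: -1053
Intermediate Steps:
Function('s')(Z, R) = Add(3, Mul(4, Z)) (Function('s')(Z, R) = Add(Add(Z, Mul(Z, 3)), Mul(-1, Add(2, Mul(5, -1)))) = Add(Add(Z, Mul(3, Z)), Mul(-1, Add(2, -5))) = Add(Mul(4, Z), Mul(-1, -3)) = Add(Mul(4, Z), 3) = Add(3, Mul(4, Z)))
Add(Function('s')(6, 8), Mul(-45, 24)) = Add(Add(3, Mul(4, 6)), Mul(-45, 24)) = Add(Add(3, 24), -1080) = Add(27, -1080) = -1053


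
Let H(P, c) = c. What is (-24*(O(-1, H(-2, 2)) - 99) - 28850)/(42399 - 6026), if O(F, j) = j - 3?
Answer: -26450/36373 ≈ -0.72719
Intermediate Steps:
O(F, j) = -3 + j
(-24*(O(-1, H(-2, 2)) - 99) - 28850)/(42399 - 6026) = (-24*((-3 + 2) - 99) - 28850)/(42399 - 6026) = (-24*(-1 - 99) - 28850)/36373 = (-24*(-100) - 28850)*(1/36373) = (2400 - 28850)*(1/36373) = -26450*1/36373 = -26450/36373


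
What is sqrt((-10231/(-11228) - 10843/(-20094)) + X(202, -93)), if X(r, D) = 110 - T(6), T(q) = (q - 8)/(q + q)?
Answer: sqrt(355099329484751145)/56403858 ≈ 10.565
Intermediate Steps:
T(q) = (-8 + q)/(2*q) (T(q) = (-8 + q)/((2*q)) = (-8 + q)*(1/(2*q)) = (-8 + q)/(2*q))
X(r, D) = 661/6 (X(r, D) = 110 - (-8 + 6)/(2*6) = 110 - (-2)/(2*6) = 110 - 1*(-1/6) = 110 + 1/6 = 661/6)
sqrt((-10231/(-11228) - 10843/(-20094)) + X(202, -93)) = sqrt((-10231/(-11228) - 10843/(-20094)) + 661/6) = sqrt((-10231*(-1/11228) - 10843*(-1/20094)) + 661/6) = sqrt((10231/11228 + 10843/20094) + 661/6) = sqrt(163663459/112807716 + 661/6) = sqrt(12591313505/112807716) = sqrt(355099329484751145)/56403858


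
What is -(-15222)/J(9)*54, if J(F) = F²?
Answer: 10148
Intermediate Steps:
-(-15222)/J(9)*54 = -(-15222)/(9²)*54 = -(-15222)/81*54 = -129*(-118/81)*54 = (5074/27)*54 = 10148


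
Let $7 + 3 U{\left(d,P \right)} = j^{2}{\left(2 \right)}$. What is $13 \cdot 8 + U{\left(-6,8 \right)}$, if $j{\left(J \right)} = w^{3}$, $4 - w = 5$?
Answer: $102$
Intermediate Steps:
$w = -1$ ($w = 4 - 5 = -1$)
$j{\left(J \right)} = -1$ ($j{\left(J \right)} = \left(-1\right)^{3} = -1$)
$U{\left(d,P \right)} = -2$ ($U{\left(d,P \right)} = - \frac{7}{3} + \frac{\left(-1\right)^{2}}{3} = - \frac{7}{3} + \frac{1}{3} \cdot 1 = - \frac{7}{3} + \frac{1}{3} = -2$)
$13 \cdot 8 + U{\left(-6,8 \right)} = 13 \cdot 8 - 2 = 104 - 2 = 102$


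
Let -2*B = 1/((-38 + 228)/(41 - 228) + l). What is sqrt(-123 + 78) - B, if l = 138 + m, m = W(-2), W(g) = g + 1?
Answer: 187/50858 + 3*I*sqrt(5) ≈ 0.0036769 + 6.7082*I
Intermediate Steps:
W(g) = 1 + g
m = -1 (m = 1 - 2 = -1)
l = 137 (l = 138 - 1 = 137)
B = -187/50858 (B = -1/(2*((-38 + 228)/(41 - 228) + 137)) = -1/(2*(190/(-187) + 137)) = -1/(2*(190*(-1/187) + 137)) = -1/(2*(-190/187 + 137)) = -1/(2*25429/187) = -1/2*187/25429 = -187/50858 ≈ -0.0036769)
sqrt(-123 + 78) - B = sqrt(-123 + 78) - 1*(-187/50858) = sqrt(-45) + 187/50858 = 3*I*sqrt(5) + 187/50858 = 187/50858 + 3*I*sqrt(5)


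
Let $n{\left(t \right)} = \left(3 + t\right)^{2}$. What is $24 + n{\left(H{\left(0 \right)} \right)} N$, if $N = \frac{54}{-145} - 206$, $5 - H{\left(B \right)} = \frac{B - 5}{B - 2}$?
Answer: $- \frac{901721}{145} \approx -6218.8$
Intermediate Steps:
$H{\left(B \right)} = 5 - \frac{-5 + B}{-2 + B}$ ($H{\left(B \right)} = 5 - \frac{B - 5}{B - 2} = 5 - \frac{-5 + B}{-2 + B}$)
$N = - \frac{29924}{145}$ ($N = 54 \left(- \frac{1}{145}\right) - 206 = - \frac{54}{145} - 206 = - \frac{29924}{145} \approx -206.37$)
$24 + n{\left(H{\left(0 \right)} \right)} N = 24 + \left(3 + \frac{-5 + 4 \cdot 0}{-2 + 0}\right)^{2} \left(- \frac{29924}{145}\right) = 24 + \left(3 + \frac{-5 + 0}{-2}\right)^{2} \left(- \frac{29924}{145}\right) = 24 + \left(3 - - \frac{5}{2}\right)^{2} \left(- \frac{29924}{145}\right) = 24 + \left(3 + \frac{5}{2}\right)^{2} \left(- \frac{29924}{145}\right) = 24 + \left(\frac{11}{2}\right)^{2} \left(- \frac{29924}{145}\right) = 24 + \frac{121}{4} \left(- \frac{29924}{145}\right) = 24 - \frac{905201}{145} = - \frac{901721}{145}$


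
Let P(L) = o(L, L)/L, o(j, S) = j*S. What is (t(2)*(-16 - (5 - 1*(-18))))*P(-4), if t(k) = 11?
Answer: 1716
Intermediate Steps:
o(j, S) = S*j
P(L) = L (P(L) = (L*L)/L = L²/L = L)
(t(2)*(-16 - (5 - 1*(-18))))*P(-4) = (11*(-16 - (5 - 1*(-18))))*(-4) = (11*(-16 - (5 + 18)))*(-4) = (11*(-16 - 1*23))*(-4) = (11*(-16 - 23))*(-4) = (11*(-39))*(-4) = -429*(-4) = 1716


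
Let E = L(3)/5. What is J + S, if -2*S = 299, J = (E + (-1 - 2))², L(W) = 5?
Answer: -291/2 ≈ -145.50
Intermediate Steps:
E = 1 (E = 5/5 = 5*(⅕) = 1)
J = 4 (J = (1 + (-1 - 2))² = (1 - 3)² = (-2)² = 4)
S = -299/2 (S = -½*299 = -299/2 ≈ -149.50)
J + S = 4 - 299/2 = -291/2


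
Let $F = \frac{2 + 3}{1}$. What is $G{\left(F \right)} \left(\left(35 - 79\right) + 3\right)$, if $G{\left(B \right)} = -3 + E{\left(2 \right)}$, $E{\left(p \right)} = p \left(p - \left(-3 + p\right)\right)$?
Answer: $-123$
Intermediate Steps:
$E{\left(p \right)} = 3 p$ ($E{\left(p \right)} = p 3 = 3 p$)
$F = 5$ ($F = 5 \cdot 1 = 5$)
$G{\left(B \right)} = 3$ ($G{\left(B \right)} = -3 + 3 \cdot 2 = -3 + 6 = 3$)
$G{\left(F \right)} \left(\left(35 - 79\right) + 3\right) = 3 \left(\left(35 - 79\right) + 3\right) = 3 \left(-44 + 3\right) = 3 \left(-41\right) = -123$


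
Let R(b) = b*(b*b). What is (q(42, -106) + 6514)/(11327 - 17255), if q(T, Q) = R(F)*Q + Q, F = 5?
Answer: 3421/2964 ≈ 1.1542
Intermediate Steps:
R(b) = b³ (R(b) = b*b² = b³)
q(T, Q) = 126*Q (q(T, Q) = 5³*Q + Q = 125*Q + Q = 126*Q)
(q(42, -106) + 6514)/(11327 - 17255) = (126*(-106) + 6514)/(11327 - 17255) = (-13356 + 6514)/(-5928) = -6842*(-1/5928) = 3421/2964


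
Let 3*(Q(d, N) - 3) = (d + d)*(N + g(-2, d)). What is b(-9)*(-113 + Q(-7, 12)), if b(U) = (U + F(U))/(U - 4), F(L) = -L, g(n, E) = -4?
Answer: 0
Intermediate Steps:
Q(d, N) = 3 + 2*d*(-4 + N)/3 (Q(d, N) = 3 + ((d + d)*(N - 4))/3 = 3 + ((2*d)*(-4 + N))/3 = 3 + (2*d*(-4 + N))/3 = 3 + 2*d*(-4 + N)/3)
b(U) = 0 (b(U) = (U - U)/(U - 4) = 0/(-4 + U) = 0)
b(-9)*(-113 + Q(-7, 12)) = 0*(-113 + (3 - 8/3*(-7) + (⅔)*12*(-7))) = 0*(-113 + (3 + 56/3 - 56)) = 0*(-113 - 103/3) = 0*(-442/3) = 0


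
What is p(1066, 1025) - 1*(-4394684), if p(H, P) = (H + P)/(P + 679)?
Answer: 2496181209/568 ≈ 4.3947e+6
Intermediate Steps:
p(H, P) = (H + P)/(679 + P)
p(1066, 1025) - 1*(-4394684) = (1066 + 1025)/(679 + 1025) - 1*(-4394684) = 2091/1704 + 4394684 = (1/1704)*2091 + 4394684 = 697/568 + 4394684 = 2496181209/568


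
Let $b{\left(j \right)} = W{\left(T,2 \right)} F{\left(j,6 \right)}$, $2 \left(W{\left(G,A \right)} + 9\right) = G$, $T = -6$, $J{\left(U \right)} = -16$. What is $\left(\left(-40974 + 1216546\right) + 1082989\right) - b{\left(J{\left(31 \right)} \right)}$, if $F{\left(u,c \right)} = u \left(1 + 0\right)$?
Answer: $2258369$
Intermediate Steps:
$F{\left(u,c \right)} = u$ ($F{\left(u,c \right)} = u 1 = u$)
$W{\left(G,A \right)} = -9 + \frac{G}{2}$
$b{\left(j \right)} = - 12 j$ ($b{\left(j \right)} = \left(-9 + \frac{1}{2} \left(-6\right)\right) j = \left(-9 - 3\right) j = - 12 j$)
$\left(\left(-40974 + 1216546\right) + 1082989\right) - b{\left(J{\left(31 \right)} \right)} = \left(\left(-40974 + 1216546\right) + 1082989\right) - \left(-12\right) \left(-16\right) = \left(1175572 + 1082989\right) - 192 = 2258561 - 192 = 2258369$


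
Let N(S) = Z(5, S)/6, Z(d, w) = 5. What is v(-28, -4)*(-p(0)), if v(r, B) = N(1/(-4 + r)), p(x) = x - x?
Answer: 0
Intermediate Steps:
p(x) = 0
N(S) = 5/6
v(r, B) = 5/6
v(-28, -4)*(-p(0)) = 5*(-1*0)/6 = (5/6)*0 = 0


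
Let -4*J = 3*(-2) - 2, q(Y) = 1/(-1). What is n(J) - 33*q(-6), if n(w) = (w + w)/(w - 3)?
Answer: 29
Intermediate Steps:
q(Y) = -1
J = 2 (J = -(3*(-2) - 2)/4 = -(-6 - 2)/4 = -1/4*(-8) = 2)
n(w) = 2*w/(-3 + w) (n(w) = (2*w)/(-3 + w) = 2*w/(-3 + w))
n(J) - 33*q(-6) = 2*2/(-3 + 2) - 33*(-1) = 2*2/(-1) + 33 = 2*2*(-1) + 33 = -4 + 33 = 29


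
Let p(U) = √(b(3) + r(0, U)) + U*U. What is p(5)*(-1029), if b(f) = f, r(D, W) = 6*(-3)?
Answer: -25725 - 1029*I*√15 ≈ -25725.0 - 3985.3*I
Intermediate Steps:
r(D, W) = -18
p(U) = U² + I*√15 (p(U) = √(3 - 18) + U*U = √(-15) + U² = I*√15 + U² = U² + I*√15)
p(5)*(-1029) = (5² + I*√15)*(-1029) = (25 + I*√15)*(-1029) = -25725 - 1029*I*√15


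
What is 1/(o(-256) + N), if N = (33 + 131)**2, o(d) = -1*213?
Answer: 1/26683 ≈ 3.7477e-5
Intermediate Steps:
o(d) = -213
N = 26896 (N = 164**2 = 26896)
1/(o(-256) + N) = 1/(-213 + 26896) = 1/26683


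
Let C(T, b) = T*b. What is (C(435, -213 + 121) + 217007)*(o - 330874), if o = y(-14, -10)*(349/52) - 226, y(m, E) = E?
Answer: -1523919130515/26 ≈ -5.8612e+10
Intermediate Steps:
o = -7621/26 (o = -3490/52 - 226 = -10*349/52 - 226 = -1745/26 - 226 = -7621/26 ≈ -293.12)
(C(435, -213 + 121) + 217007)*(o - 330874) = (435*(-213 + 121) + 217007)*(-7621/26 - 330874) = (435*(-92) + 217007)*(-8610345/26) = (-40020 + 217007)*(-8610345/26) = 176987*(-8610345/26) = -1523919130515/26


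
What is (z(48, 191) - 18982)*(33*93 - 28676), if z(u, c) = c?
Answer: 481181137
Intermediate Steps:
(z(48, 191) - 18982)*(33*93 - 28676) = (191 - 18982)*(33*93 - 28676) = -18791*(3069 - 28676) = -18791*(-25607) = 481181137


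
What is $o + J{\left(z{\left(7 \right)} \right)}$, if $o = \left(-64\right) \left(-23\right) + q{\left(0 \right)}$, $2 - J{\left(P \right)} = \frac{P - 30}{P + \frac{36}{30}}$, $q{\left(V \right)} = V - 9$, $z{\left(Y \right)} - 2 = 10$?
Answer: $\frac{16130}{11} \approx 1466.4$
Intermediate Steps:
$z{\left(Y \right)} = 12$ ($z{\left(Y \right)} = 2 + 10 = 12$)
$q{\left(V \right)} = -9 + V$
$J{\left(P \right)} = 2 - \frac{-30 + P}{\frac{6}{5} + P}$ ($J{\left(P \right)} = 2 - \frac{P - 30}{P + \frac{36}{30}} = 2 - \frac{-30 + P}{P + 36 \cdot \frac{1}{30}} = 2 - \frac{-30 + P}{P + \frac{6}{5}} = 2 - \frac{-30 + P}{\frac{6}{5} + P}$)
$o = 1463$ ($o = \left(-64\right) \left(-23\right) + \left(-9 + 0\right) = 1472 - 9 = 1463$)
$o + J{\left(z{\left(7 \right)} \right)} = 1463 + \frac{162 + 5 \cdot 12}{6 + 5 \cdot 12} = 1463 + \frac{162 + 60}{6 + 60} = 1463 + \frac{1}{66} \cdot 222 = 1463 + \frac{37}{11} = \frac{16130}{11}$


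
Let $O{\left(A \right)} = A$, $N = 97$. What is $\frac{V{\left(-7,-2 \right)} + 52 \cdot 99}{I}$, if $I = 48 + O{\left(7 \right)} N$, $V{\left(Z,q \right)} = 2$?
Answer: $\frac{5150}{727} \approx 7.0839$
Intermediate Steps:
$I = 727$ ($I = 48 + 7 \cdot 97 = 48 + 679 = 727$)
$\frac{V{\left(-7,-2 \right)} + 52 \cdot 99}{I} = \frac{2 + 52 \cdot 99}{727} = \left(2 + 5148\right) \frac{1}{727} = 5150 \cdot \frac{1}{727} = \frac{5150}{727}$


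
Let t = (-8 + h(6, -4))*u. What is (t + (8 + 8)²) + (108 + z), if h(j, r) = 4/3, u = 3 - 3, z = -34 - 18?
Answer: 312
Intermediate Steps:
z = -52
u = 0
h(j, r) = 4/3 (h(j, r) = 4*(⅓) = 4/3)
t = 0 (t = (-8 + 4/3)*0 = -20/3*0 = 0)
(t + (8 + 8)²) + (108 + z) = (0 + (8 + 8)²) + (108 - 52) = (0 + 16²) + 56 = (0 + 256) + 56 = 256 + 56 = 312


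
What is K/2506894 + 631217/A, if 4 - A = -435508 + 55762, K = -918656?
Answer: 616767246999/475996498250 ≈ 1.2957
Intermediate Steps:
A = 379750 (A = 4 - (-435508 + 55762) = 4 - 1*(-379746) = 4 + 379746 = 379750)
K/2506894 + 631217/A = -918656/2506894 + 631217/379750 = -918656*1/2506894 + 631217*(1/379750) = -459328/1253447 + 631217/379750 = 616767246999/475996498250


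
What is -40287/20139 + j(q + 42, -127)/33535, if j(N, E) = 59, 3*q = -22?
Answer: -449945448/225120455 ≈ -1.9987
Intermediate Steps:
q = -22/3 (q = (⅓)*(-22) = -22/3 ≈ -7.3333)
-40287/20139 + j(q + 42, -127)/33535 = -40287/20139 + 59/33535 = -40287*1/20139 + 59*(1/33535) = -13429/6713 + 59/33535 = -449945448/225120455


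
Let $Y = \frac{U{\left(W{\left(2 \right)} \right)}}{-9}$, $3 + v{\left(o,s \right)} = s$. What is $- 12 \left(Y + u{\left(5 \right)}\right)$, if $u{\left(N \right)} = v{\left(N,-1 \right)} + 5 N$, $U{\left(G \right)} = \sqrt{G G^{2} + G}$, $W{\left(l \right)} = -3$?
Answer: $-252 + \frac{4 i \sqrt{30}}{3} \approx -252.0 + 7.303 i$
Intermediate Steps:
$U{\left(G \right)} = \sqrt{G + G^{3}}$ ($U{\left(G \right)} = \sqrt{G^{3} + G} = \sqrt{G + G^{3}}$)
$v{\left(o,s \right)} = -3 + s$
$Y = - \frac{i \sqrt{30}}{9}$ ($Y = \frac{\sqrt{-3 + \left(-3\right)^{3}}}{-9} = \sqrt{-3 - 27} \left(- \frac{1}{9}\right) = \sqrt{-30} \left(- \frac{1}{9}\right) = i \sqrt{30} \left(- \frac{1}{9}\right) = - \frac{i \sqrt{30}}{9} \approx - 0.60858 i$)
$u{\left(N \right)} = -4 + 5 N$ ($u{\left(N \right)} = \left(-3 - 1\right) + 5 N = -4 + 5 N$)
$- 12 \left(Y + u{\left(5 \right)}\right) = - 12 \left(- \frac{i \sqrt{30}}{9} + \left(-4 + 5 \cdot 5\right)\right) = - 12 \left(- \frac{i \sqrt{30}}{9} + \left(-4 + 25\right)\right) = - 12 \left(- \frac{i \sqrt{30}}{9} + 21\right) = - 12 \left(21 - \frac{i \sqrt{30}}{9}\right) = -252 + \frac{4 i \sqrt{30}}{3}$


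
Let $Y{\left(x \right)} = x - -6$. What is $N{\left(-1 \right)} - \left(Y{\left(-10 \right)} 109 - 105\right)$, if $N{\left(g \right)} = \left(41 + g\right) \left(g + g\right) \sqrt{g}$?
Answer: $541 - 80 i \approx 541.0 - 80.0 i$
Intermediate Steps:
$Y{\left(x \right)} = 6 + x$ ($Y{\left(x \right)} = x + 6 = 6 + x$)
$N{\left(g \right)} = 2 g^{\frac{3}{2}} \left(41 + g\right)$ ($N{\left(g \right)} = \left(41 + g\right) 2 g \sqrt{g} = 2 g \left(41 + g\right) \sqrt{g} = 2 g^{\frac{3}{2}} \left(41 + g\right)$)
$N{\left(-1 \right)} - \left(Y{\left(-10 \right)} 109 - 105\right) = 2 \left(-1\right)^{\frac{3}{2}} \left(41 - 1\right) - \left(\left(6 - 10\right) 109 - 105\right) = 2 \left(- i\right) 40 - \left(\left(-4\right) 109 - 105\right) = - 80 i - \left(-436 - 105\right) = - 80 i - -541 = - 80 i + 541 = 541 - 80 i$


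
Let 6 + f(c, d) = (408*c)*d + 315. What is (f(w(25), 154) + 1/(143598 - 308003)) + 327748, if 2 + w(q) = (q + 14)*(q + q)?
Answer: 20176569593164/164405 ≈ 1.2272e+8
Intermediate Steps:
w(q) = -2 + 2*q*(14 + q) (w(q) = -2 + (q + 14)*(q + q) = -2 + (14 + q)*(2*q) = -2 + 2*q*(14 + q))
f(c, d) = 309 + 408*c*d (f(c, d) = -6 + ((408*c)*d + 315) = -6 + (408*c*d + 315) = -6 + (315 + 408*c*d) = 309 + 408*c*d)
(f(w(25), 154) + 1/(143598 - 308003)) + 327748 = ((309 + 408*(-2 + 2*25² + 28*25)*154) + 1/(143598 - 308003)) + 327748 = ((309 + 408*(-2 + 2*625 + 700)*154) + 1/(-164405)) + 327748 = ((309 + 408*(-2 + 1250 + 700)*154) - 1/164405) + 327748 = ((309 + 408*1948*154) - 1/164405) + 327748 = ((309 + 122396736) - 1/164405) + 327748 = (122397045 - 1/164405) + 327748 = 20122686183224/164405 + 327748 = 20176569593164/164405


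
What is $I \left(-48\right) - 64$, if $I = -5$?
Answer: $176$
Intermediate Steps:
$I \left(-48\right) - 64 = \left(-5\right) \left(-48\right) - 64 = 240 - 64 = 176$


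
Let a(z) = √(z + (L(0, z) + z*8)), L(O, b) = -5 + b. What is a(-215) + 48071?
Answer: 48071 + I*√2155 ≈ 48071.0 + 46.422*I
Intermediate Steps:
a(z) = √(-5 + 10*z) (a(z) = √(z + ((-5 + z) + z*8)) = √(z + ((-5 + z) + 8*z)) = √(z + (-5 + 9*z)) = √(-5 + 10*z))
a(-215) + 48071 = √(-5 + 10*(-215)) + 48071 = √(-5 - 2150) + 48071 = √(-2155) + 48071 = I*√2155 + 48071 = 48071 + I*√2155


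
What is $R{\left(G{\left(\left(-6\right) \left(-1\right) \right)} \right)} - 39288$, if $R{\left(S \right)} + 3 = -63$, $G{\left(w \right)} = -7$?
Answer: $-39354$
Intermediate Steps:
$R{\left(S \right)} = -66$ ($R{\left(S \right)} = -3 - 63 = -66$)
$R{\left(G{\left(\left(-6\right) \left(-1\right) \right)} \right)} - 39288 = -66 - 39288 = -39354$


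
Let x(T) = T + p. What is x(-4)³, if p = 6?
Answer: 8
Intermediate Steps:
x(T) = 6 + T (x(T) = T + 6 = 6 + T)
x(-4)³ = (6 - 4)³ = 2³ = 8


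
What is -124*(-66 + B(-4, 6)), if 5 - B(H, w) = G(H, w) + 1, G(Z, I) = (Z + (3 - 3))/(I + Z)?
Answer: 7440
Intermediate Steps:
G(Z, I) = Z/(I + Z) (G(Z, I) = (Z + 0)/(I + Z) = Z/(I + Z))
B(H, w) = 4 - H/(H + w) (B(H, w) = 5 - (H/(w + H) + 1) = 5 - (H/(H + w) + 1) = 5 - (1 + H/(H + w)) = 5 + (-1 - H/(H + w)) = 4 - H/(H + w))
-124*(-66 + B(-4, 6)) = -124*(-66 + (3*(-4) + 4*6)/(-4 + 6)) = -124*(-66 + (-12 + 24)/2) = -124*(-66 + (½)*12) = -124*(-66 + 6) = -124*(-60) = 7440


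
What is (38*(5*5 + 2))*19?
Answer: 19494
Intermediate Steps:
(38*(5*5 + 2))*19 = (38*(25 + 2))*19 = (38*27)*19 = 1026*19 = 19494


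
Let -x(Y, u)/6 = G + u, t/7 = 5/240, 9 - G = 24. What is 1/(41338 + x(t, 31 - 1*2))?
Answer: 1/41254 ≈ 2.4240e-5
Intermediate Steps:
G = -15 (G = 9 - 1*24 = 9 - 24 = -15)
t = 7/48 (t = 7*(5/240) = 7*(5*(1/240)) = 7*(1/48) = 7/48 ≈ 0.14583)
x(Y, u) = 90 - 6*u (x(Y, u) = -6*(-15 + u) = 90 - 6*u)
1/(41338 + x(t, 31 - 1*2)) = 1/(41338 + (90 - 6*(31 - 1*2))) = 1/(41338 + (90 - 6*(31 - 2))) = 1/(41338 + (90 - 6*29)) = 1/(41338 + (90 - 174)) = 1/(41338 - 84) = 1/41254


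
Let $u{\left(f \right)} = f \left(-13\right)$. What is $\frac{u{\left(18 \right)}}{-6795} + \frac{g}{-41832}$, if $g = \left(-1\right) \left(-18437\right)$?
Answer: $- \frac{12832303}{31583160} \approx -0.4063$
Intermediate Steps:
$g = 18437$
$u{\left(f \right)} = - 13 f$
$\frac{u{\left(18 \right)}}{-6795} + \frac{g}{-41832} = \frac{\left(-13\right) 18}{-6795} + \frac{18437}{-41832} = \left(-234\right) \left(- \frac{1}{6795}\right) + 18437 \left(- \frac{1}{41832}\right) = \frac{26}{755} - \frac{18437}{41832} = - \frac{12832303}{31583160}$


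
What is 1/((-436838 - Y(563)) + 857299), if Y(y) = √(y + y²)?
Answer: 420461/176787134989 + 2*√79383/176787134989 ≈ 2.3815e-6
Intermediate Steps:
1/((-436838 - Y(563)) + 857299) = 1/((-436838 - √(563*(1 + 563))) + 857299) = 1/((-436838 - √(563*564)) + 857299) = 1/((-436838 - √317532) + 857299) = 1/((-436838 - 2*√79383) + 857299) = 1/(420461 - 2*√79383)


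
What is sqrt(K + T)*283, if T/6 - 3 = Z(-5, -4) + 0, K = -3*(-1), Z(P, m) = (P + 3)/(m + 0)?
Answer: 566*sqrt(6) ≈ 1386.4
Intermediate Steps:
Z(P, m) = (3 + P)/m
K = 3
T = 21 (T = 18 + 6*((3 - 5)/(-4) + 0) = 18 + 6*(-1/4*(-2) + 0) = 18 + 6*(1/2 + 0) = 18 + 6*(1/2) = 18 + 3 = 21)
sqrt(K + T)*283 = sqrt(3 + 21)*283 = sqrt(24)*283 = (2*sqrt(6))*283 = 566*sqrt(6)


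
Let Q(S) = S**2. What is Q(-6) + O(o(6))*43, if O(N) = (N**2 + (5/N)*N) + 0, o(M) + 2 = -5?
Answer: 2358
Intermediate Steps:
o(M) = -7 (o(M) = -2 - 5 = -7)
O(N) = 5 + N**2 (O(N) = (N**2 + 5) + 0 = (5 + N**2) + 0 = 5 + N**2)
Q(-6) + O(o(6))*43 = (-6)**2 + (5 + (-7)**2)*43 = 36 + (5 + 49)*43 = 36 + 54*43 = 36 + 2322 = 2358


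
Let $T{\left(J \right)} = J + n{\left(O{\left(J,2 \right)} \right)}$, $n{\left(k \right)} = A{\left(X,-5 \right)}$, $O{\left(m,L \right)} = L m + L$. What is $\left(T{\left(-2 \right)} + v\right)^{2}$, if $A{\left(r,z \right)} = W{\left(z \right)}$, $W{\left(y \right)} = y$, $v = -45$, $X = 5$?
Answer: $2704$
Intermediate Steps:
$A{\left(r,z \right)} = z$
$O{\left(m,L \right)} = L + L m$
$n{\left(k \right)} = -5$
$T{\left(J \right)} = -5 + J$ ($T{\left(J \right)} = J - 5 = -5 + J$)
$\left(T{\left(-2 \right)} + v\right)^{2} = \left(\left(-5 - 2\right) - 45\right)^{2} = \left(-7 - 45\right)^{2} = \left(-52\right)^{2} = 2704$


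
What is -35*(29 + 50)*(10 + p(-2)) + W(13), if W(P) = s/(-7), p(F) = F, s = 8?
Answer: -154848/7 ≈ -22121.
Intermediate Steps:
W(P) = -8/7 (W(P) = 8/(-7) = 8*(-⅐) = -8/7)
-35*(29 + 50)*(10 + p(-2)) + W(13) = -35*(29 + 50)*(10 - 2) - 8/7 = -2765*8 - 8/7 = -35*632 - 8/7 = -22120 - 8/7 = -154848/7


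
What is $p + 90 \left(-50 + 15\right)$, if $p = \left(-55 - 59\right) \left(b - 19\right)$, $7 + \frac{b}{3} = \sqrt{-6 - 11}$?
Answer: $1410 - 342 i \sqrt{17} \approx 1410.0 - 1410.1 i$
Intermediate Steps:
$b = -21 + 3 i \sqrt{17}$ ($b = -21 + 3 \sqrt{-6 - 11} = -21 + 3 \sqrt{-17} = -21 + 3 i \sqrt{17} \approx -21.0 + 12.369 i$)
$p = 4560 - 342 i \sqrt{17}$ ($p = \left(-55 - 59\right) \left(\left(-21 + 3 i \sqrt{17}\right) - 19\right) = - 114 \left(-40 + 3 i \sqrt{17}\right) = 4560 - 342 i \sqrt{17} \approx 4560.0 - 1410.1 i$)
$p + 90 \left(-50 + 15\right) = \left(4560 - 342 i \sqrt{17}\right) + 90 \left(-50 + 15\right) = \left(4560 - 342 i \sqrt{17}\right) + 90 \left(-35\right) = \left(4560 - 342 i \sqrt{17}\right) - 3150 = 1410 - 342 i \sqrt{17}$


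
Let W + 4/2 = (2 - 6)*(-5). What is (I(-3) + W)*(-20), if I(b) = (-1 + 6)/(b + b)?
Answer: -1030/3 ≈ -343.33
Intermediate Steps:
I(b) = 5/(2*b) (I(b) = 5/((2*b)) = 5*(1/(2*b)) = 5/(2*b))
W = 18 (W = -2 + (2 - 6)*(-5) = -2 - 4*(-5) = -2 + 20 = 18)
(I(-3) + W)*(-20) = ((5/2)/(-3) + 18)*(-20) = ((5/2)*(-⅓) + 18)*(-20) = (-⅚ + 18)*(-20) = (103/6)*(-20) = -1030/3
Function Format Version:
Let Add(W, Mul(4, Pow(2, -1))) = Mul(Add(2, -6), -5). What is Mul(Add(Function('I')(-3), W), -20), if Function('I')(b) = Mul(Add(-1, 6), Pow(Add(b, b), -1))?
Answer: Rational(-1030, 3) ≈ -343.33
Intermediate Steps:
Function('I')(b) = Mul(Rational(5, 2), Pow(b, -1)) (Function('I')(b) = Mul(5, Pow(Mul(2, b), -1)) = Mul(5, Mul(Rational(1, 2), Pow(b, -1))) = Mul(Rational(5, 2), Pow(b, -1)))
W = 18 (W = Add(-2, Mul(Add(2, -6), -5)) = Add(-2, Mul(-4, -5)) = Add(-2, 20) = 18)
Mul(Add(Function('I')(-3), W), -20) = Mul(Add(Mul(Rational(5, 2), Pow(-3, -1)), 18), -20) = Mul(Add(Mul(Rational(5, 2), Rational(-1, 3)), 18), -20) = Mul(Add(Rational(-5, 6), 18), -20) = Mul(Rational(103, 6), -20) = Rational(-1030, 3)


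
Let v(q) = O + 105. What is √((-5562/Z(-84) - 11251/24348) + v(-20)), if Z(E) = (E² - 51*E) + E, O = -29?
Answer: √611599251698358/2854803 ≈ 8.6628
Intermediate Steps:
v(q) = 76 (v(q) = -29 + 105 = 76)
Z(E) = E² - 50*E
√((-5562/Z(-84) - 11251/24348) + v(-20)) = √((-5562*(-1/(84*(-50 - 84))) - 11251/24348) + 76) = √((-5562/((-84*(-134))) - 11251*1/24348) + 76) = √((-5562/11256 - 11251/24348) + 76) = √((-5562*1/11256 - 11251/24348) + 76) = √((-927/1876 - 11251/24348) + 76) = √(-2729842/2854803 + 76) = √(214235186/2854803) = √611599251698358/2854803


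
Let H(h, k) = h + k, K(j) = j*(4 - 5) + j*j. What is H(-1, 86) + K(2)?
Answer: 87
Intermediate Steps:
K(j) = j² - j (K(j) = j*(-1) + j² = -j + j² = j² - j)
H(-1, 86) + K(2) = (-1 + 86) + 2*(-1 + 2) = 85 + 2*1 = 85 + 2 = 87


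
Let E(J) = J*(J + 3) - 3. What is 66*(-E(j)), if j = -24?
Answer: -33066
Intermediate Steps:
E(J) = -3 + J*(3 + J) (E(J) = J*(3 + J) - 3 = -3 + J*(3 + J))
66*(-E(j)) = 66*(-(-3 + (-24)² + 3*(-24))) = 66*(-(-3 + 576 - 72)) = 66*(-1*501) = 66*(-501) = -33066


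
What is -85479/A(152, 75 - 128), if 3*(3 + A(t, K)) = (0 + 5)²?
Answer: -256437/16 ≈ -16027.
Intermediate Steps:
A(t, K) = 16/3 (A(t, K) = -3 + (0 + 5)²/3 = -3 + (⅓)*5² = -3 + (⅓)*25 = -3 + 25/3 = 16/3)
-85479/A(152, 75 - 128) = -85479/16/3 = -85479*3/16 = -256437/16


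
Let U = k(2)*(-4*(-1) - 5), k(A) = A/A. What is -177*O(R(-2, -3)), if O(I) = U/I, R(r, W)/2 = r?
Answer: -177/4 ≈ -44.250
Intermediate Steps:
R(r, W) = 2*r
k(A) = 1
U = -1 (U = 1*(-4*(-1) - 5) = 1*(4 - 5) = 1*(-1) = -1)
O(I) = -1/I
-177*O(R(-2, -3)) = -(-177)/(2*(-2)) = -(-177)/(-4) = -(-177)*(-1)/4 = -177*¼ = -177/4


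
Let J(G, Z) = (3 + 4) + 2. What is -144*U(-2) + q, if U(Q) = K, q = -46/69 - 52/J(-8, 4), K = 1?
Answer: -1354/9 ≈ -150.44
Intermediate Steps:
J(G, Z) = 9 (J(G, Z) = 7 + 2 = 9)
q = -58/9 (q = -46/69 - 52/9 = -46*1/69 - 52*⅑ = -⅔ - 52/9 = -58/9 ≈ -6.4444)
U(Q) = 1
-144*U(-2) + q = -144*1 - 58/9 = -144 - 58/9 = -1354/9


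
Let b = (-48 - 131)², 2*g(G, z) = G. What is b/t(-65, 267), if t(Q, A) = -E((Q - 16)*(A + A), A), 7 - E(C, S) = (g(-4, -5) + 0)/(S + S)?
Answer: -8554947/1870 ≈ -4574.8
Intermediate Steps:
g(G, z) = G/2
b = 32041 (b = (-179)² = 32041)
E(C, S) = 7 + 1/S (E(C, S) = 7 - ((½)*(-4) + 0)/(S + S) = 7 - (-2 + 0)/(2*S) = 7 - (-2)*1/(2*S) = 7 - (-1)/S = 7 + 1/S)
t(Q, A) = -7 - 1/A (t(Q, A) = -(7 + 1/A) = -7 - 1/A)
b/t(-65, 267) = 32041/(-7 - 1/267) = 32041/(-1870/267) = 32041*(-267/1870) = -8554947/1870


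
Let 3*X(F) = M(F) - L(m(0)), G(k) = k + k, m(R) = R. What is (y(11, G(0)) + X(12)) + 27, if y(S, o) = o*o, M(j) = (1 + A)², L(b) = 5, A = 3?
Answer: 92/3 ≈ 30.667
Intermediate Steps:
M(j) = 16 (M(j) = (1 + 3)² = 4² = 16)
G(k) = 2*k
X(F) = 11/3 (X(F) = (16 - 1*5)/3 = (16 - 5)/3 = (⅓)*11 = 11/3)
y(S, o) = o²
(y(11, G(0)) + X(12)) + 27 = ((2*0)² + 11/3) + 27 = (0² + 11/3) + 27 = (0 + 11/3) + 27 = 11/3 + 27 = 92/3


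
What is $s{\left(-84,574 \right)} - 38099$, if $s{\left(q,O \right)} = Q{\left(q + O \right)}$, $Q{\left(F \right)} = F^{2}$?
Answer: $202001$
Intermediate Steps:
$s{\left(q,O \right)} = \left(O + q\right)^{2}$ ($s{\left(q,O \right)} = \left(q + O\right)^{2} = \left(O + q\right)^{2}$)
$s{\left(-84,574 \right)} - 38099 = \left(574 - 84\right)^{2} - 38099 = 490^{2} - 38099 = 240100 - 38099 = 202001$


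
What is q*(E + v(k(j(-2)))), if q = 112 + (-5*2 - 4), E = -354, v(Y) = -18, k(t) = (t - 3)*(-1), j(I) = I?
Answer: -36456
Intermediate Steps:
k(t) = 3 - t (k(t) = (-3 + t)*(-1) = 3 - t)
q = 98 (q = 112 + (-10 - 4) = 112 - 14 = 98)
q*(E + v(k(j(-2)))) = 98*(-354 - 18) = 98*(-372) = -36456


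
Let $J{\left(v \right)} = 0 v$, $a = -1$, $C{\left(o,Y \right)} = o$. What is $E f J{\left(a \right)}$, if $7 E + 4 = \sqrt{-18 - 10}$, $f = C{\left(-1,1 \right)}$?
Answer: $0$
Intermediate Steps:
$J{\left(v \right)} = 0$
$f = -1$
$E = - \frac{4}{7} + \frac{2 i \sqrt{7}}{7}$ ($E = - \frac{4}{7} + \frac{\sqrt{-18 - 10}}{7} = - \frac{4}{7} + \frac{\sqrt{-28}}{7} = - \frac{4}{7} + \frac{2 i \sqrt{7}}{7} \approx -0.57143 + 0.75593 i$)
$E f J{\left(a \right)} = \left(- \frac{4}{7} + \frac{2 i \sqrt{7}}{7}\right) \left(-1\right) 0 = \left(\frac{4}{7} - \frac{2 i \sqrt{7}}{7}\right) 0 = 0$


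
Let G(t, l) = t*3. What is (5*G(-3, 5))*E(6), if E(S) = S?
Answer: -270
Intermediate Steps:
G(t, l) = 3*t
(5*G(-3, 5))*E(6) = (5*(3*(-3)))*6 = (5*(-9))*6 = -45*6 = -270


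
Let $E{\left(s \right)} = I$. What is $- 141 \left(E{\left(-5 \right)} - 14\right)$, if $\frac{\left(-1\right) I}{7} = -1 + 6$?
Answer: $6909$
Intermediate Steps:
$I = -35$ ($I = - 7 \left(-1 + 6\right) = \left(-7\right) 5 = -35$)
$E{\left(s \right)} = -35$
$- 141 \left(E{\left(-5 \right)} - 14\right) = - 141 \left(-35 - 14\right) = \left(-141\right) \left(-49\right) = 6909$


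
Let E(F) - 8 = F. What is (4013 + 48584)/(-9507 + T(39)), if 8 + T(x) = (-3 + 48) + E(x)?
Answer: -52597/9423 ≈ -5.5818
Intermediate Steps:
E(F) = 8 + F
T(x) = 45 + x (T(x) = -8 + ((-3 + 48) + (8 + x)) = -8 + (45 + (8 + x)) = -8 + (53 + x) = 45 + x)
(4013 + 48584)/(-9507 + T(39)) = (4013 + 48584)/(-9507 + (45 + 39)) = 52597/(-9507 + 84) = 52597/(-9423) = 52597*(-1/9423) = -52597/9423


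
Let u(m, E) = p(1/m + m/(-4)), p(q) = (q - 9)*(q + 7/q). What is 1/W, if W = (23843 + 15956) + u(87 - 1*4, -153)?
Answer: 84321360/3408753554561 ≈ 2.4737e-5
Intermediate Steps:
p(q) = (-9 + q)*(q + 7/q)
u(m, E) = 7 + (1/m - m/4)² - 63/(1/m - m/4) - 9/m + 9*m/4 (u(m, E) = 7 + (1/m + m/(-4))² - 63/(1/m + m/(-4)) - 9*(1/m + m/(-4)) = 7 + (1/m + m*(-¼))² - 63/(1/m + m*(-¼)) - 9*(1/m + m*(-¼)) = 7 + (1/m - m/4)² - 63/(1/m - m/4) - 9*(1/m - m/4) = 7 + (1/m - m/4)² - 63/(1/m - m/4) + (-9/m + 9*m/4) = 7 + (1/m - m/4)² - 63/(1/m - m/4) - 9/m + 9*m/4)
W = 3408753554561/84321360 (W = (23843 + 15956) + (-64 + (87 - 1*4)⁶ - 400*(87 - 1*4)² + 36*(87 - 1*4)⁵ + 100*(87 - 1*4)⁴ + 576*(87 - 1*4) + 3744*(87 - 1*4)³)/(16*(87 - 1*4)²*(-4 + (87 - 1*4)²)) = 39799 + (-64 + (87 - 4)⁶ - 400*(87 - 4)² + 36*(87 - 4)⁵ + 100*(87 - 4)⁴ + 576*(87 - 4) + 3744*(87 - 4)³)/(16*(87 - 4)²*(-4 + (87 - 4)²)) = 39799 + (1/16)*(-64 + 83⁶ - 400*83² + 36*83⁵ + 100*83⁴ + 576*83 + 3744*83³)/(83²*(-4 + 83²)) = 39799 + (1/16)*(1/6889)*(-64 + 326940373369 - 400*6889 + 36*3939040643 + 100*47458321 + 47808 + 3744*571787)/(-4 + 6889) = 39799 + (1/16)*(1/6889)*(-64 + 326940373369 - 2755600 + 141805463148 + 4745832100 + 47808 + 2140770528)/6885 = 39799 + (1/16)*(1/6889)*(1/6885)*475629731289 = 39799 + 52847747921/84321360 = 3408753554561/84321360 ≈ 40426.)
1/W = 1/(3408753554561/84321360) = 84321360/3408753554561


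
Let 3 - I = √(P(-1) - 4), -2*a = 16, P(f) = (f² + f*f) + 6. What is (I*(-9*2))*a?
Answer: 144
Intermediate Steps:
P(f) = 6 + 2*f² (P(f) = (f² + f²) + 6 = 2*f² + 6 = 6 + 2*f²)
a = -8 (a = -½*16 = -8)
I = 1 (I = 3 - √((6 + 2*(-1)²) - 4) = 3 - √((6 + 2*1) - 4) = 3 - √((6 + 2) - 4) = 3 - √(8 - 4) = 3 - √4 = 3 - 1*2 = 3 - 2 = 1)
(I*(-9*2))*a = (1*(-9*2))*(-8) = (1*(-18))*(-8) = -18*(-8) = 144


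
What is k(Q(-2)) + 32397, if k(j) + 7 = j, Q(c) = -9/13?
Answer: 421061/13 ≈ 32389.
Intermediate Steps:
Q(c) = -9/13 (Q(c) = -9*1/13 = -9/13)
k(j) = -7 + j
k(Q(-2)) + 32397 = (-7 - 9/13) + 32397 = -100/13 + 32397 = 421061/13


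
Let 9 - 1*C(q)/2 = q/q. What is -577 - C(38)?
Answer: -593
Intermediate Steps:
C(q) = 16 (C(q) = 18 - 2*q/q = 18 - 2*1 = 18 - 2 = 16)
-577 - C(38) = -577 - 1*16 = -577 - 16 = -593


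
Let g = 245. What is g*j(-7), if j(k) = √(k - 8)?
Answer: 245*I*√15 ≈ 948.88*I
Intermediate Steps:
j(k) = √(-8 + k)
g*j(-7) = 245*√(-8 - 7) = 245*√(-15) = 245*(I*√15) = 245*I*√15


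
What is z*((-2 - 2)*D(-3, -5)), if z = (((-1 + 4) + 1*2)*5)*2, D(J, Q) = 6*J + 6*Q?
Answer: 9600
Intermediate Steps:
z = 50 (z = ((3 + 2)*5)*2 = (5*5)*2 = 25*2 = 50)
z*((-2 - 2)*D(-3, -5)) = 50*((-2 - 2)*(6*(-3) + 6*(-5))) = 50*(-4*(-18 - 30)) = 50*(-4*(-48)) = 50*192 = 9600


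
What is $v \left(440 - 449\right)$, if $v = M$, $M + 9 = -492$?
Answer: $4509$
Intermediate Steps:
$M = -501$ ($M = -9 - 492 = -501$)
$v = -501$
$v \left(440 - 449\right) = - 501 \left(440 - 449\right) = \left(-501\right) \left(-9\right) = 4509$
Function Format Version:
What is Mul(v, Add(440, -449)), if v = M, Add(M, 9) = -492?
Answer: 4509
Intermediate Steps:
M = -501 (M = Add(-9, -492) = -501)
v = -501
Mul(v, Add(440, -449)) = Mul(-501, Add(440, -449)) = Mul(-501, -9) = 4509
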